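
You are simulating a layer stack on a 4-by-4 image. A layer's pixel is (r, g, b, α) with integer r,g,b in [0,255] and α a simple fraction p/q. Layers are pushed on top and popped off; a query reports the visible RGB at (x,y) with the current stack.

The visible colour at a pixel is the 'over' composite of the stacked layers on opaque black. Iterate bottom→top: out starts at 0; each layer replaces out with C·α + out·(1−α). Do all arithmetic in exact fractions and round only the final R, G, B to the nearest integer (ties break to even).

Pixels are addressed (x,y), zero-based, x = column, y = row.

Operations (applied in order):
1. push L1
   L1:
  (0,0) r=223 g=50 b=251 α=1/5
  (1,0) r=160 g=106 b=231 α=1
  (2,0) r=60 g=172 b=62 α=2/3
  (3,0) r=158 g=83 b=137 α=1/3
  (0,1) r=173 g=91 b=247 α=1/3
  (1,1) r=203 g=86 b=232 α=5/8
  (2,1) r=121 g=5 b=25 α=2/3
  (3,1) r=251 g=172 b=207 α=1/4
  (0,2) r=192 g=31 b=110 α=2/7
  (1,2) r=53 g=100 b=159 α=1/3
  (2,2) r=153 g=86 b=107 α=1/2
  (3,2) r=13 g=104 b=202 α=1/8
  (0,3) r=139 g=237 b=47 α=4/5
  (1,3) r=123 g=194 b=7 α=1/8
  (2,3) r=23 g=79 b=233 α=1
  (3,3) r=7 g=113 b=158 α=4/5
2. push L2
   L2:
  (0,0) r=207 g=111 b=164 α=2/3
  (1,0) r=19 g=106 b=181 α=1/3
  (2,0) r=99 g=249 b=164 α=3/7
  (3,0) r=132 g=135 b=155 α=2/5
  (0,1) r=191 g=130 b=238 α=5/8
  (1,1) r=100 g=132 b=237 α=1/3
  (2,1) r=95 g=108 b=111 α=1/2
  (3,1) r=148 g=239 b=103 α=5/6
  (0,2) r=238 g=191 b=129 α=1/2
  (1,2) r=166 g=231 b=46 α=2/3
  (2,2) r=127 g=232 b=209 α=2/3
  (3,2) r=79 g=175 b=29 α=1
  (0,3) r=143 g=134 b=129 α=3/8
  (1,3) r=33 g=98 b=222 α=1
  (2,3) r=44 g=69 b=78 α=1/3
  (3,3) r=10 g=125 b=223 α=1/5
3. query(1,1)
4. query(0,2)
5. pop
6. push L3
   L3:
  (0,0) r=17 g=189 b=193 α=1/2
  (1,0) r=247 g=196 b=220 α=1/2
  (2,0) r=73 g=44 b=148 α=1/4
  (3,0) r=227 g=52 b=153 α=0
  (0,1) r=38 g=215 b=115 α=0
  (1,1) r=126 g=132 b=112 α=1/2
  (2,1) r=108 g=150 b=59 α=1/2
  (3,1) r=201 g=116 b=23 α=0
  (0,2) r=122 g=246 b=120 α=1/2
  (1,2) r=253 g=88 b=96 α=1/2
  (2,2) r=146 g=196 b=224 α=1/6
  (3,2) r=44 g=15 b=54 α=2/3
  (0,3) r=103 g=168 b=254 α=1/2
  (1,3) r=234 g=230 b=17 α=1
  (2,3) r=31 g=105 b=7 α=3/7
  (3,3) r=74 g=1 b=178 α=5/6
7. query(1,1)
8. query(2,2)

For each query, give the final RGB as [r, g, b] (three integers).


query (1,1) [L1,L2] — begin 0,0,0
L1 α=5/8: [1015/8, 215/4, 145]
L2 α=1/3: [1415/12, 479/6, 527/3]
→ [118, 80, 176]

at x=0,y=2 over L1,L2:
L1 α=2/7: [384/7, 62/7, 220/7]
L2 α=1/2: [1025/7, 1399/14, 1123/14]
= [146, 100, 80]

query (1,1) [L1,L3] — begin 0,0,0
L1 α=5/8: [1015/8, 215/4, 145]
L3 α=1/2: [2023/16, 743/8, 257/2]
= [126, 93, 128]

query (2,2) [L1,L3] — begin 0,0,0
+L1 (α=1/2) → [153/2, 43, 107/2]
+L3 (α=1/6) → [1057/12, 137/2, 983/12]
→ [88, 68, 82]


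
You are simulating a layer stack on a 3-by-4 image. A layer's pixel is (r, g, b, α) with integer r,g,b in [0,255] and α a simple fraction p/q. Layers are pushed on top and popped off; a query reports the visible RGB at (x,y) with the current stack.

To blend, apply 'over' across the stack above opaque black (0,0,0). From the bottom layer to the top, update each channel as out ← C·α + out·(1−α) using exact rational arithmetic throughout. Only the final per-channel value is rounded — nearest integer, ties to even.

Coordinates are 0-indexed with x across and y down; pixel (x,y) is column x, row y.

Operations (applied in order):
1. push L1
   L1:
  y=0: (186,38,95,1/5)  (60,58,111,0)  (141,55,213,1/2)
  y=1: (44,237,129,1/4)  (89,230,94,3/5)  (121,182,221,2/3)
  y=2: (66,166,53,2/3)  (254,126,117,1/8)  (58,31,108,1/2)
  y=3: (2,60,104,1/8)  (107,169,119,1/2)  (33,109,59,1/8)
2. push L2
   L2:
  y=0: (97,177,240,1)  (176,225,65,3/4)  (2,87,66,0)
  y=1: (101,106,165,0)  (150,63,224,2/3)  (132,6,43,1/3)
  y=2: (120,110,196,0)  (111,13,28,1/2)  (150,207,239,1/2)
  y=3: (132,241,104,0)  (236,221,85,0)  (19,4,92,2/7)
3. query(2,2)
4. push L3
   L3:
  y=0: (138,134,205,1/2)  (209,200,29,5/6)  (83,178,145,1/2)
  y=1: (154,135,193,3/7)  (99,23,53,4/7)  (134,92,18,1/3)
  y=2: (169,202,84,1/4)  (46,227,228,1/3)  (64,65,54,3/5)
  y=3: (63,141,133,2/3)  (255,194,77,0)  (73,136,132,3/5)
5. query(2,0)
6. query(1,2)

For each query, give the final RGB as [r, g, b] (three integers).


query (2,2) [L1,L2] — begin 0,0,0
L1 α=1/2: [29, 31/2, 54]
L2 α=1/2: [179/2, 445/4, 293/2]
= [90, 111, 146]

at x=2,y=0 over L1,L2,L3:
+L1 (α=1/2) → [141/2, 55/2, 213/2]
+L2 (α=0) → [141/2, 55/2, 213/2]
+L3 (α=1/2) → [307/4, 411/4, 503/4]
= [77, 103, 126]

(1,2) stack=L1,L2,L3; from [0,0,0]:
+L1 (α=1/8) → [127/4, 63/4, 117/8]
+L2 (α=1/2) → [571/8, 115/8, 341/16]
+L3 (α=1/3) → [755/12, 341/4, 2165/24]
→ [63, 85, 90]


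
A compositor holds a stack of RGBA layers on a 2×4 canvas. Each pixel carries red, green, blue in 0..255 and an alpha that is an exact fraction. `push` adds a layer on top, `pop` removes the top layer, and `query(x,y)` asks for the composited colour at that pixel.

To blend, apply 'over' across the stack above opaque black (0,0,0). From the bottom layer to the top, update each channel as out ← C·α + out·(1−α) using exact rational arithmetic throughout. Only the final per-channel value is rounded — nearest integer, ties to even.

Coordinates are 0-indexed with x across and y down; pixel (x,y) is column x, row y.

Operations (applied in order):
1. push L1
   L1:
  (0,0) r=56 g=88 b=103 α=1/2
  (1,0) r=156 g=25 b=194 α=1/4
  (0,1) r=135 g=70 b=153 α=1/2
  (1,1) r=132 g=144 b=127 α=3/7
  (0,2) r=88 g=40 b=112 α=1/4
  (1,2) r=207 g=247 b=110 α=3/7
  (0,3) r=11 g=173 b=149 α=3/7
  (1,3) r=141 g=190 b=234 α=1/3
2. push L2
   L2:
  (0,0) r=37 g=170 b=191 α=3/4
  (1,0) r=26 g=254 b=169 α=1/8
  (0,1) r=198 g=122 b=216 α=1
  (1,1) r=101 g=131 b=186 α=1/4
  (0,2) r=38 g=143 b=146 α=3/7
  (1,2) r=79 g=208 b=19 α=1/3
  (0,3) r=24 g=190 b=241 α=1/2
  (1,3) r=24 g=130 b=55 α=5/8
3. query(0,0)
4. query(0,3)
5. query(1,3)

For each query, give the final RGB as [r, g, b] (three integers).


(0,0) stack=L1,L2; from [0,0,0]:
after L1 α=1/2: [28, 44, 103/2]
after L2 α=3/4: [139/4, 277/2, 1249/8]
= [35, 138, 156]

(0,3) stack=L1,L2; from [0,0,0]:
after L1 α=3/7: [33/7, 519/7, 447/7]
after L2 α=1/2: [201/14, 1849/14, 1067/7]
→ [14, 132, 152]

query (1,3) [L1,L2] — begin 0,0,0
L1 α=1/3: [47, 190/3, 78]
L2 α=5/8: [261/8, 105, 509/8]
= [33, 105, 64]


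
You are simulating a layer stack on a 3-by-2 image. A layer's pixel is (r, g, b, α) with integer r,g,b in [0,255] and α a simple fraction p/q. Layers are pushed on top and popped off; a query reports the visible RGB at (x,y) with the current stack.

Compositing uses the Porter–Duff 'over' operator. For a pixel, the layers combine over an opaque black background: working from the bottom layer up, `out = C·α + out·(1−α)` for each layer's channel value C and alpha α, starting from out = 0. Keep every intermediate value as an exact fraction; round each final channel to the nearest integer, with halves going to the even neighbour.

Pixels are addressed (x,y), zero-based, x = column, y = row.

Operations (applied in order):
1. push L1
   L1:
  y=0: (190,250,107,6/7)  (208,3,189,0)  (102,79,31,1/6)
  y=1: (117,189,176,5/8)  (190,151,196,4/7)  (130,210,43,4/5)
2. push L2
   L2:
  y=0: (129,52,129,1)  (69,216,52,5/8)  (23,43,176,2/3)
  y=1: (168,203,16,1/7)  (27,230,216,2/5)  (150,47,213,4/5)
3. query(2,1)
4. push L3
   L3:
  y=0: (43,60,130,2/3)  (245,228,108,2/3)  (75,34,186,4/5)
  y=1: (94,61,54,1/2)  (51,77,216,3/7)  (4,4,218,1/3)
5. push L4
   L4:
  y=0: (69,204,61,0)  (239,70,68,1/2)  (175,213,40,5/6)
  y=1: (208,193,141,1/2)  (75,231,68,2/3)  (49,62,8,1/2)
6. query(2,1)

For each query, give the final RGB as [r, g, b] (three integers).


(2,1) stack=L1,L2; from [0,0,0]:
after L1 α=4/5: [104, 168, 172/5]
after L2 α=4/5: [704/5, 356/5, 4432/25]
→ [141, 71, 177]

query (2,1) [L1,L2,L3,L4] — begin 0,0,0
+L1 (α=4/5) → [104, 168, 172/5]
+L2 (α=4/5) → [704/5, 356/5, 4432/25]
+L3 (α=1/3) → [476/5, 244/5, 14314/75]
+L4 (α=1/2) → [721/10, 277/5, 7457/75]
= [72, 55, 99]


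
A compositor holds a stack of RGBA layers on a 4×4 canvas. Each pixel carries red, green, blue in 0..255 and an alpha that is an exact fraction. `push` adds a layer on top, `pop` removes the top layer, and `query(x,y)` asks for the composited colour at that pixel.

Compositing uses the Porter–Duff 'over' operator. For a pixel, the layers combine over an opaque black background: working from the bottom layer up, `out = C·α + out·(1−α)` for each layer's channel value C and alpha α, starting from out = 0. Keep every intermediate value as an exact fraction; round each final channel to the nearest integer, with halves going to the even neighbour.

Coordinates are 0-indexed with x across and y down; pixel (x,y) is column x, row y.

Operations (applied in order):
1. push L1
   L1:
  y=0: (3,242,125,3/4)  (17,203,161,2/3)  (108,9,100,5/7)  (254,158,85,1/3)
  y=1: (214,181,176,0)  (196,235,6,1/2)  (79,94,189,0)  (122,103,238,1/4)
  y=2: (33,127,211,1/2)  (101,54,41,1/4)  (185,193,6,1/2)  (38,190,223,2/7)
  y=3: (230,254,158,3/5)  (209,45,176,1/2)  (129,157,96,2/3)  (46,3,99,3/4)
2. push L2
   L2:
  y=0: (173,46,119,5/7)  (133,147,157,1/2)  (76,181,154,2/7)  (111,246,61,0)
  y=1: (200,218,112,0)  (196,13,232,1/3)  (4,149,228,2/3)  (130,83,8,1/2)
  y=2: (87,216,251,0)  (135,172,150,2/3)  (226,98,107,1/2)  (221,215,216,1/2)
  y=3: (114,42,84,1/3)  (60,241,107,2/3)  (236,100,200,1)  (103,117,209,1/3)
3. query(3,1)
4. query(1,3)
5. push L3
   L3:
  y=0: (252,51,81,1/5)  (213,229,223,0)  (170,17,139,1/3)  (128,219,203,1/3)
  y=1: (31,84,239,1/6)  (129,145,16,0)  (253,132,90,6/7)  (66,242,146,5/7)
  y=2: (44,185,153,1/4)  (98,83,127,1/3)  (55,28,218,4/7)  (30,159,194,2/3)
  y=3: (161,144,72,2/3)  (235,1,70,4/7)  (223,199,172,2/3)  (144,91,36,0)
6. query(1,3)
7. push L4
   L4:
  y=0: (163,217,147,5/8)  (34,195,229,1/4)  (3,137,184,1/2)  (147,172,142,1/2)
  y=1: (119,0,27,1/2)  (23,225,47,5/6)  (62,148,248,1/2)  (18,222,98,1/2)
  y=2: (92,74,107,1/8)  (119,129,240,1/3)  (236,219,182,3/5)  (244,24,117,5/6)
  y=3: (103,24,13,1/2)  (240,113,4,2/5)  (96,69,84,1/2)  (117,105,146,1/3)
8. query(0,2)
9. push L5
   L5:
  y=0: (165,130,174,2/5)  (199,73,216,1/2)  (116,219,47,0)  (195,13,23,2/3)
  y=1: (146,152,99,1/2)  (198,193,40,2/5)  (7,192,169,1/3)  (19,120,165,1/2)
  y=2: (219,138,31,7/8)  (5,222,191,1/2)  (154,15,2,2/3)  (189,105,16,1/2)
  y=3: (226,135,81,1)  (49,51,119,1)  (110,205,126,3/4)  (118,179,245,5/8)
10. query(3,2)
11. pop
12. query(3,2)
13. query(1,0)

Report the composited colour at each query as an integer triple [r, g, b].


query (3,1) [L1,L2] — begin 0,0,0
+L1 (α=1/4) → [61/2, 103/4, 119/2]
+L2 (α=1/2) → [321/4, 435/8, 135/4]
→ [80, 54, 34]

query (1,3) [L1,L2] — begin 0,0,0
+L1 (α=1/2) → [209/2, 45/2, 88]
+L2 (α=2/3) → [449/6, 1009/6, 302/3]
= [75, 168, 101]

at x=1,y=3 over L1,L2,L3:
+L1 (α=1/2) → [209/2, 45/2, 88]
+L2 (α=2/3) → [449/6, 1009/6, 302/3]
+L3 (α=4/7) → [2329/14, 1017/14, 582/7]
→ [166, 73, 83]

at x=0,y=2 over L1,L2,L3,L4:
after L1 α=1/2: [33/2, 127/2, 211/2]
after L2 α=0: [33/2, 127/2, 211/2]
after L3 α=1/4: [187/8, 751/8, 939/8]
after L4 α=1/8: [2045/64, 5849/64, 7429/64]
→ [32, 91, 116]

(3,2) stack=L1,L2,L3,L4,L5; from [0,0,0]:
L1 α=2/7: [76/7, 380/7, 446/7]
L2 α=1/2: [1623/14, 1885/14, 979/7]
L3 α=2/3: [821/14, 6337/42, 3695/21]
L4 α=5/6: [5967/28, 11377/252, 7990/63]
L5 α=1/2: [11259/56, 37837/504, 4499/63]
= [201, 75, 71]

(3,2) stack=L1,L2,L3,L4; from [0,0,0]:
L1 α=2/7: [76/7, 380/7, 446/7]
L2 α=1/2: [1623/14, 1885/14, 979/7]
L3 α=2/3: [821/14, 6337/42, 3695/21]
L4 α=5/6: [5967/28, 11377/252, 7990/63]
rounded: [213, 45, 127]

query (1,0) [L1,L2,L3,L4] — begin 0,0,0
after L1 α=2/3: [34/3, 406/3, 322/3]
after L2 α=1/2: [433/6, 847/6, 793/6]
after L3 α=0: [433/6, 847/6, 793/6]
after L4 α=1/4: [501/8, 1237/8, 1251/8]
→ [63, 155, 156]


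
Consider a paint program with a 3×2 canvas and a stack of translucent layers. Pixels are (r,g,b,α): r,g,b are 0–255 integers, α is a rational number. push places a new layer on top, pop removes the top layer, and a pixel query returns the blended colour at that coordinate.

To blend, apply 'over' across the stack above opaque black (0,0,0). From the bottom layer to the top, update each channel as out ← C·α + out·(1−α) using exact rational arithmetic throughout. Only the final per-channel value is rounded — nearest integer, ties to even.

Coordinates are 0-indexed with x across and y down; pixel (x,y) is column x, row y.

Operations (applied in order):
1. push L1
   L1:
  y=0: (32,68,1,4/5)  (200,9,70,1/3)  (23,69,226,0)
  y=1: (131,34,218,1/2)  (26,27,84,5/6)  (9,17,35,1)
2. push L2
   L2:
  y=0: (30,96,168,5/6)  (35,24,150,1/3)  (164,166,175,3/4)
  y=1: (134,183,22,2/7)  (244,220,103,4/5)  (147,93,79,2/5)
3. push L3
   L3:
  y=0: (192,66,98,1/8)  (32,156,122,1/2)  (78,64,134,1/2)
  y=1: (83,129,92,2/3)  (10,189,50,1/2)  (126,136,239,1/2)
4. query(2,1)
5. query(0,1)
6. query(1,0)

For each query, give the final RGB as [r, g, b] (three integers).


at x=2,y=1 over L1,L2,L3:
L1 α=1: [9, 17, 35]
L2 α=2/5: [321/5, 237/5, 263/5]
L3 α=1/2: [951/10, 917/10, 729/5]
rounded: [95, 92, 146]

at x=0,y=1 over L1,L2,L3:
L1 α=1/2: [131/2, 17, 109]
L2 α=2/7: [1191/14, 451/7, 589/7]
L3 α=2/3: [3515/42, 2257/21, 1877/21]
→ [84, 107, 89]

query (1,0) [L1,L2,L3] — begin 0,0,0
L1 α=1/3: [200/3, 3, 70/3]
L2 α=1/3: [505/9, 10, 590/9]
L3 α=1/2: [793/18, 83, 844/9]
→ [44, 83, 94]


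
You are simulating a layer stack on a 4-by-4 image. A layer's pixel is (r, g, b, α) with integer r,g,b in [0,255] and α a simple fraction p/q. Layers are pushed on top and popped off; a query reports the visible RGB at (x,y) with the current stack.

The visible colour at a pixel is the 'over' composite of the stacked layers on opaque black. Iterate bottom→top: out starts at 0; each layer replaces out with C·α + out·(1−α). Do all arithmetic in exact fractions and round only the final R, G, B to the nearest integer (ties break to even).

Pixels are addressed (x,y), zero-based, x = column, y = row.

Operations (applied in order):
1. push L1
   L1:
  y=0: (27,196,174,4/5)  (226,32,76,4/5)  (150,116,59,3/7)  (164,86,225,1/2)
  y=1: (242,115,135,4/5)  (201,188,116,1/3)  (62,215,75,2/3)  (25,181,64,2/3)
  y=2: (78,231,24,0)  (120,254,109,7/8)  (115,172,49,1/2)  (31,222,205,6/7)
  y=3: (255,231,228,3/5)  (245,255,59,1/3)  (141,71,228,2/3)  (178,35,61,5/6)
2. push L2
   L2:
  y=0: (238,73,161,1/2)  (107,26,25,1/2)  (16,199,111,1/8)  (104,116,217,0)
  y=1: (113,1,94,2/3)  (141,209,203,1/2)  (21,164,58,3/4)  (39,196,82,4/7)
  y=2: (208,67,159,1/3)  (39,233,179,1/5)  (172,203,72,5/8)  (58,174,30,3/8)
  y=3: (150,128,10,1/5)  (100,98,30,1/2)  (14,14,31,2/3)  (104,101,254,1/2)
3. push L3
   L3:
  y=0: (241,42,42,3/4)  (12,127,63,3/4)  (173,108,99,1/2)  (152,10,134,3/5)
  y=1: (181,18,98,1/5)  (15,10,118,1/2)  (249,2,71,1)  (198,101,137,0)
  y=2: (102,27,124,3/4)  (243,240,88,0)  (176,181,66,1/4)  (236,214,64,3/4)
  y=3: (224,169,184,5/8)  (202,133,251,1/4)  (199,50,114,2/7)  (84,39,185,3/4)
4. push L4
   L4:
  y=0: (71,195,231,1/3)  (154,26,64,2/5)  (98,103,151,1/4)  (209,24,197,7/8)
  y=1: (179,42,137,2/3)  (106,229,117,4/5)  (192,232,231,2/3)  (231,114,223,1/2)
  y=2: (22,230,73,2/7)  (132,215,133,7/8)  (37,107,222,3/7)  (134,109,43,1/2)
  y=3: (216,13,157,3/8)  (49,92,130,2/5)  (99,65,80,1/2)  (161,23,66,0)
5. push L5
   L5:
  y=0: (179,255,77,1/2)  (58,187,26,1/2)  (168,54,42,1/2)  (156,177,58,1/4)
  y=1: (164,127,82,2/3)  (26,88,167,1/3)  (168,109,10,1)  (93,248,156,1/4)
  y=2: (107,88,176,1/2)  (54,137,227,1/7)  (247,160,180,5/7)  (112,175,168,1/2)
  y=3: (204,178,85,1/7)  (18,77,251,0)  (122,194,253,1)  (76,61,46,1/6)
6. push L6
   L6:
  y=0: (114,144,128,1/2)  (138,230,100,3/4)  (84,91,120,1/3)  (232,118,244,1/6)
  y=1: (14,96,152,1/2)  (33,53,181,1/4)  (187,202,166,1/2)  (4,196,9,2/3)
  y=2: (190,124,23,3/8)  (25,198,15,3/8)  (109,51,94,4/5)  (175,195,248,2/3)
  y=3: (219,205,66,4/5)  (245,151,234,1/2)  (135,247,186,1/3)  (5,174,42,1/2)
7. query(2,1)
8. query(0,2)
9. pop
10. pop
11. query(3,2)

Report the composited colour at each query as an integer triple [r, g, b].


query (2,1) [L1,L2,L3,L4,L5,L6] — begin 0,0,0
L1 α=2/3: [124/3, 430/3, 50]
L2 α=3/4: [313/12, 953/6, 56]
L3 α=1: [249, 2, 71]
L4 α=2/3: [211, 466/3, 533/3]
L5 α=1: [168, 109, 10]
L6 α=1/2: [355/2, 311/2, 88]
= [178, 156, 88]

(0,2) stack=L1,L2,L3,L4,L5,L6; from [0,0,0]:
L1 α=0: [0, 0, 0]
L2 α=1/3: [208/3, 67/3, 53]
L3 α=3/4: [563/6, 155/6, 425/4]
L4 α=2/7: [3079/42, 505/6, 387/4]
L5 α=1/2: [7573/84, 1033/12, 1091/8]
L6 α=3/8: [85745/672, 9629/96, 6007/64]
→ [128, 100, 94]

query (3,2) [L1,L2,L3,L4] — begin 0,0,0
after L1 α=6/7: [186/7, 1332/7, 1230/7]
after L2 α=3/8: [537/14, 5157/28, 1695/14]
after L3 α=3/4: [10449/56, 23133/112, 4383/56]
after L4 α=1/2: [17953/112, 35341/224, 6791/112]
rounded: [160, 158, 61]


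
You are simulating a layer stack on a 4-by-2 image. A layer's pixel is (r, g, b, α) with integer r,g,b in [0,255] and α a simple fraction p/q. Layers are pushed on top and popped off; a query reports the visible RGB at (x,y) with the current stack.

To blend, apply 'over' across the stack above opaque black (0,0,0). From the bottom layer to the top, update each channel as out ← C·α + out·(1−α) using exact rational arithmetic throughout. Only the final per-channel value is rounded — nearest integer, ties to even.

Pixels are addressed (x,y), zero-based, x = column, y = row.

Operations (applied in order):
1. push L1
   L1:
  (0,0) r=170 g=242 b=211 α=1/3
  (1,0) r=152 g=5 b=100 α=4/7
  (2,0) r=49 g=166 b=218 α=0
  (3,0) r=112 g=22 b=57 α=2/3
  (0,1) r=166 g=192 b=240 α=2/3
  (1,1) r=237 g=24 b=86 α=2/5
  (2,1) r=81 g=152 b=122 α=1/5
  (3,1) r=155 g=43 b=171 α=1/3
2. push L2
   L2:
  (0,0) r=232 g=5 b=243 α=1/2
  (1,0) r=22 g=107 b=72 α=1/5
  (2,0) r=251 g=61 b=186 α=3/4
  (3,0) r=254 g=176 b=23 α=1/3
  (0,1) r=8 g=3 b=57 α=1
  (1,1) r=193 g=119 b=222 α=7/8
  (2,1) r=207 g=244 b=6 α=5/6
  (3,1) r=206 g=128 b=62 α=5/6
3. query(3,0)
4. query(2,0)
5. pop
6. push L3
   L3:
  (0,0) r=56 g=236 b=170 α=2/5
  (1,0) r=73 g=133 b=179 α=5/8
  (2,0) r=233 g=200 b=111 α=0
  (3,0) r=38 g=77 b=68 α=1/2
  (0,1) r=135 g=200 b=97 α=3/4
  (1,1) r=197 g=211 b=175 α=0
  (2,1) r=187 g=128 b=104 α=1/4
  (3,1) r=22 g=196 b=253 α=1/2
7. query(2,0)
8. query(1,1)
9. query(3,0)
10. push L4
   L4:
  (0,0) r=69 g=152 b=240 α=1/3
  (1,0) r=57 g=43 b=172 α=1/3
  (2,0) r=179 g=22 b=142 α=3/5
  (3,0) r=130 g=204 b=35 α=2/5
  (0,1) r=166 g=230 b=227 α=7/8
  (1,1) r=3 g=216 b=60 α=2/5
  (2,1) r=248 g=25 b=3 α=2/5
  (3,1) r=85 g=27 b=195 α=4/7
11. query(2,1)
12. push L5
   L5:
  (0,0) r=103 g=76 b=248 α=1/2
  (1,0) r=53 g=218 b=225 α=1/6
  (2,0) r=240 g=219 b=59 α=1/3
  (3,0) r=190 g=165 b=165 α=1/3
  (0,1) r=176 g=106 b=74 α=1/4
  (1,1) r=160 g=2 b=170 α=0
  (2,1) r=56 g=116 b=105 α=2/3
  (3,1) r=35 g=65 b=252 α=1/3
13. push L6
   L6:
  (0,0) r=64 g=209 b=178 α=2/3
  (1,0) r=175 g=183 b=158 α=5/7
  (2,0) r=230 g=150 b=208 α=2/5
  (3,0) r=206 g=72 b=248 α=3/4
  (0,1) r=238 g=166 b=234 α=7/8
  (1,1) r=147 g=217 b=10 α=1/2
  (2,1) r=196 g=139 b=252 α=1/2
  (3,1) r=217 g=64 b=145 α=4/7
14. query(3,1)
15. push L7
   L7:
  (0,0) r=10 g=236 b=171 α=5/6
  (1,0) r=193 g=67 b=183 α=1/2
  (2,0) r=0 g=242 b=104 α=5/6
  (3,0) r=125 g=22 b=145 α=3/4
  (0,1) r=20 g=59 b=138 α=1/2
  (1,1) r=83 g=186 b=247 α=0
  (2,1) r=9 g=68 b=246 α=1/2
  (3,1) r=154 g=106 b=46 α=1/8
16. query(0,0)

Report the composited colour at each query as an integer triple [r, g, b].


at x=3,y=0 over L1,L2:
L1 α=2/3: [224/3, 44/3, 38]
L2 α=1/3: [1210/9, 616/9, 33]
→ [134, 68, 33]

query (2,0) [L1,L2] — begin 0,0,0
+L1 (α=0) → [0, 0, 0]
+L2 (α=3/4) → [753/4, 183/4, 279/2]
= [188, 46, 140]

(2,0) stack=L1,L3; from [0,0,0]:
L1 α=0: [0, 0, 0]
L3 α=0: [0, 0, 0]
→ [0, 0, 0]

(1,1) stack=L1,L3; from [0,0,0]:
+L1 (α=2/5) → [474/5, 48/5, 172/5]
+L3 (α=0) → [474/5, 48/5, 172/5]
= [95, 10, 34]

(3,0) stack=L1,L3; from [0,0,0]:
+L1 (α=2/3) → [224/3, 44/3, 38]
+L3 (α=1/2) → [169/3, 275/6, 53]
rounded: [56, 46, 53]

at x=2,y=1 over L1,L3,L4:
after L1 α=1/5: [81/5, 152/5, 122/5]
after L3 α=1/4: [589/10, 274/5, 443/10]
after L4 α=2/5: [6727/50, 1072/25, 1389/50]
→ [135, 43, 28]

at x=3,y=1 over L1,L3,L4,L5,L6:
after L1 α=1/3: [155/3, 43/3, 57]
after L3 α=1/2: [221/6, 631/6, 155]
after L4 α=4/7: [901/14, 121/2, 1245/7]
after L5 α=1/3: [382/7, 62, 1418/7]
after L6 α=4/7: [7222/49, 442/7, 8314/49]
rounded: [147, 63, 170]

at x=0,y=0 over L1,L3,L4,L5,L6,L7:
after L1 α=1/3: [170/3, 242/3, 211/3]
after L3 α=2/5: [282/5, 714/5, 551/5]
after L4 α=1/3: [303/5, 2188/15, 2302/15]
after L5 α=1/2: [409/5, 1664/15, 3011/15]
after L6 α=2/3: [1049/15, 7934/45, 8351/45]
after L7 α=5/6: [1799/90, 30517/135, 23413/135]
→ [20, 226, 173]


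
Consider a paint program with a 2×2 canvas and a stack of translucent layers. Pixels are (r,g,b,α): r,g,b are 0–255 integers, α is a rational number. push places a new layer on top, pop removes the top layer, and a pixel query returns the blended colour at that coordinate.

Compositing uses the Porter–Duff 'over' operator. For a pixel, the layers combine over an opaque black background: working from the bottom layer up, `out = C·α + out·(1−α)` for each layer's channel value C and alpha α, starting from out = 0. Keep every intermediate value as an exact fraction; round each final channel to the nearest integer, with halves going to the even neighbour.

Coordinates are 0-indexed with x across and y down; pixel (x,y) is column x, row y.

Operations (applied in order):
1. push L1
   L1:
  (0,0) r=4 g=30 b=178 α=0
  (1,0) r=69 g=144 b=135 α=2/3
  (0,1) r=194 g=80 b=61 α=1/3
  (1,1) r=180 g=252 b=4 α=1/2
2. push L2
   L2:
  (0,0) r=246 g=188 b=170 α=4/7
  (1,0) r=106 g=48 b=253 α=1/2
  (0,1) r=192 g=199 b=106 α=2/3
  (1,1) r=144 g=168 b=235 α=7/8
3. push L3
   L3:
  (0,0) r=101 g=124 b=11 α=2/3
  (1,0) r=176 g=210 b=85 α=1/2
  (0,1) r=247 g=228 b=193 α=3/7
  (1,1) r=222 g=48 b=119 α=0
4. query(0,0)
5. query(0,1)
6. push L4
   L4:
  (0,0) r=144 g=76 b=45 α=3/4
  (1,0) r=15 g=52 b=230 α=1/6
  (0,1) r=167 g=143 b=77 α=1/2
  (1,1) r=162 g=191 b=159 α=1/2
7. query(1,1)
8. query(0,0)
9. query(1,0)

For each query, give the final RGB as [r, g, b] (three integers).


at x=0,y=0 over L1,L2,L3:
after L1 α=0: [0, 0, 0]
after L2 α=4/7: [984/7, 752/7, 680/7]
after L3 α=2/3: [2398/21, 2488/21, 278/7]
rounded: [114, 118, 40]

query (0,1) [L1,L2,L3] — begin 0,0,0
after L1 α=1/3: [194/3, 80/3, 61/3]
after L2 α=2/3: [1346/9, 1274/9, 697/9]
after L3 α=3/7: [12053/63, 11252/63, 7999/63]
= [191, 179, 127]

query (1,1) [L1,L2,L3,L4] — begin 0,0,0
after L1 α=1/2: [90, 126, 2]
after L2 α=7/8: [549/4, 651/4, 1647/8]
after L3 α=0: [549/4, 651/4, 1647/8]
after L4 α=1/2: [1197/8, 1415/8, 2919/16]
= [150, 177, 182]

at x=0,y=0 over L1,L2,L3,L4:
+L1 (α=0) → [0, 0, 0]
+L2 (α=4/7) → [984/7, 752/7, 680/7]
+L3 (α=2/3) → [2398/21, 2488/21, 278/7]
+L4 (α=3/4) → [5735/42, 1819/21, 1223/28]
rounded: [137, 87, 44]

(1,0) stack=L1,L2,L3,L4; from [0,0,0]:
after L1 α=2/3: [46, 96, 90]
after L2 α=1/2: [76, 72, 343/2]
after L3 α=1/2: [126, 141, 513/4]
after L4 α=1/6: [215/2, 757/6, 3485/24]
→ [108, 126, 145]


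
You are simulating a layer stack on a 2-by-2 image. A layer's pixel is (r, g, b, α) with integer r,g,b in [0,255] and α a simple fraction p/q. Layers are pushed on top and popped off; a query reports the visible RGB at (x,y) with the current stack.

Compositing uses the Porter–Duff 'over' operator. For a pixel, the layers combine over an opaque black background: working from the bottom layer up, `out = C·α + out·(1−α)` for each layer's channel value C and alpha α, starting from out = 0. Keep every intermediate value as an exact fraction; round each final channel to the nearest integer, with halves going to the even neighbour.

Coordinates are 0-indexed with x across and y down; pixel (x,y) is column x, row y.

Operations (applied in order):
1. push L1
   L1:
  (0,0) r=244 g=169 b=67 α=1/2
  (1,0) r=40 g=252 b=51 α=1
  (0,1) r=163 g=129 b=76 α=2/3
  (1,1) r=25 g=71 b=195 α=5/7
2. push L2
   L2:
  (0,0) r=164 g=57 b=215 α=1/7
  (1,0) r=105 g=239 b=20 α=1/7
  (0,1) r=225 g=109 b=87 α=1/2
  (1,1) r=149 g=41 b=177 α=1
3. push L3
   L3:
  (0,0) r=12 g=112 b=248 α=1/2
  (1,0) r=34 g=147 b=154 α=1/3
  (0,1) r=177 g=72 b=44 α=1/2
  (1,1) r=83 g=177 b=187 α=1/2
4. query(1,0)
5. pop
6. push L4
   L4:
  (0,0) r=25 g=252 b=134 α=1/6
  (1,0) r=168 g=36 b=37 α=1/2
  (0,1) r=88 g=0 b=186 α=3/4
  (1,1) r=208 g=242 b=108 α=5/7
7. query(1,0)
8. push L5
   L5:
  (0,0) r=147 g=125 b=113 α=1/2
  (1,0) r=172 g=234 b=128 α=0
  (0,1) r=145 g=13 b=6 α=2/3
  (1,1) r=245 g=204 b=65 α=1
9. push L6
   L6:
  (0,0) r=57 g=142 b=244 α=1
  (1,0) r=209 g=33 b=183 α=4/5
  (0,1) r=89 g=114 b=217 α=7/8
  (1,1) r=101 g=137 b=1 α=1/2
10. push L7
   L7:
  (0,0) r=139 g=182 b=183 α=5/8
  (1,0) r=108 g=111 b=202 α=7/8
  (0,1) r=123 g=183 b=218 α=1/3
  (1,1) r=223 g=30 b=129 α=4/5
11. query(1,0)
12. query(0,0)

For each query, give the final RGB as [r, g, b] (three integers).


query (1,0) [L1,L2,L3] — begin 0,0,0
L1 α=1: [40, 252, 51]
L2 α=1/7: [345/7, 1751/7, 326/7]
L3 α=1/3: [928/21, 4531/21, 1730/21]
= [44, 216, 82]

(1,0) stack=L1,L2,L4; from [0,0,0]:
L1 α=1: [40, 252, 51]
L2 α=1/7: [345/7, 1751/7, 326/7]
L4 α=1/2: [1521/14, 2003/14, 585/14]
= [109, 143, 42]

(1,0) stack=L1,L2,L4,L5,L6,L7; from [0,0,0]:
L1 α=1: [40, 252, 51]
L2 α=1/7: [345/7, 1751/7, 326/7]
L4 α=1/2: [1521/14, 2003/14, 585/14]
L5 α=0: [1521/14, 2003/14, 585/14]
L6 α=4/5: [2645/14, 3851/70, 10833/70]
L7 α=7/8: [13229/112, 58241/560, 109813/560]
rounded: [118, 104, 196]

at x=0,y=0 over L1,L2,L4,L5,L6,L7:
after L1 α=1/2: [122, 169/2, 67/2]
after L2 α=1/7: [128, 564/7, 416/7]
after L4 α=1/6: [665/6, 764/7, 503/7]
after L5 α=1/2: [1547/12, 1639/14, 647/7]
after L6 α=1: [57, 142, 244]
after L7 α=5/8: [433/4, 167, 1647/8]
= [108, 167, 206]


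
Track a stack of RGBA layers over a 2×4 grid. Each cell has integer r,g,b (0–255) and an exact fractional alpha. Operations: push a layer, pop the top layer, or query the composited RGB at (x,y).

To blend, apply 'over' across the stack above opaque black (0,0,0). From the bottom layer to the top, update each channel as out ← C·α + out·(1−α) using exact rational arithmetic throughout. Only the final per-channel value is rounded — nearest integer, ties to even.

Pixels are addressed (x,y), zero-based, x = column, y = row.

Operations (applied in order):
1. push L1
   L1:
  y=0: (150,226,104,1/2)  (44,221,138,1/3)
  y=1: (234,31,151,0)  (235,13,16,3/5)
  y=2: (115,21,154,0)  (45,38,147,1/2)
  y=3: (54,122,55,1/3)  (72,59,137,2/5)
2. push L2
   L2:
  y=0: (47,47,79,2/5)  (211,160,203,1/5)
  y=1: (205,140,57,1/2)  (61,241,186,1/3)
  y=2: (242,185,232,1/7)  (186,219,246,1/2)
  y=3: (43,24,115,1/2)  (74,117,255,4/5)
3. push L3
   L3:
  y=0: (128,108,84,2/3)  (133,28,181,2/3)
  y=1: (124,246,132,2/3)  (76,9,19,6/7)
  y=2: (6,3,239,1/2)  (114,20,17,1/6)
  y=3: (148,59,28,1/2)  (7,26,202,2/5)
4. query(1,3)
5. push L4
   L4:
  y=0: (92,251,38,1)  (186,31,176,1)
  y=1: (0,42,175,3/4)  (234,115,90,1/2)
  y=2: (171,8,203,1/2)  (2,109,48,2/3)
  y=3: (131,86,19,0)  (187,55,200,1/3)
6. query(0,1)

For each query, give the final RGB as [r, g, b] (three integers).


at x=1,y=3 over L1,L2,L3:
+L1 (α=2/5) → [144/5, 118/5, 274/5]
+L2 (α=4/5) → [1624/25, 2458/25, 5374/25]
+L3 (α=2/5) → [5222/125, 8674/125, 26222/125]
rounded: [42, 69, 210]

at x=0,y=1 over L1,L2,L3,L4:
after L1 α=0: [0, 0, 0]
after L2 α=1/2: [205/2, 70, 57/2]
after L3 α=2/3: [701/6, 562/3, 195/2]
after L4 α=3/4: [701/24, 235/3, 1245/8]
rounded: [29, 78, 156]


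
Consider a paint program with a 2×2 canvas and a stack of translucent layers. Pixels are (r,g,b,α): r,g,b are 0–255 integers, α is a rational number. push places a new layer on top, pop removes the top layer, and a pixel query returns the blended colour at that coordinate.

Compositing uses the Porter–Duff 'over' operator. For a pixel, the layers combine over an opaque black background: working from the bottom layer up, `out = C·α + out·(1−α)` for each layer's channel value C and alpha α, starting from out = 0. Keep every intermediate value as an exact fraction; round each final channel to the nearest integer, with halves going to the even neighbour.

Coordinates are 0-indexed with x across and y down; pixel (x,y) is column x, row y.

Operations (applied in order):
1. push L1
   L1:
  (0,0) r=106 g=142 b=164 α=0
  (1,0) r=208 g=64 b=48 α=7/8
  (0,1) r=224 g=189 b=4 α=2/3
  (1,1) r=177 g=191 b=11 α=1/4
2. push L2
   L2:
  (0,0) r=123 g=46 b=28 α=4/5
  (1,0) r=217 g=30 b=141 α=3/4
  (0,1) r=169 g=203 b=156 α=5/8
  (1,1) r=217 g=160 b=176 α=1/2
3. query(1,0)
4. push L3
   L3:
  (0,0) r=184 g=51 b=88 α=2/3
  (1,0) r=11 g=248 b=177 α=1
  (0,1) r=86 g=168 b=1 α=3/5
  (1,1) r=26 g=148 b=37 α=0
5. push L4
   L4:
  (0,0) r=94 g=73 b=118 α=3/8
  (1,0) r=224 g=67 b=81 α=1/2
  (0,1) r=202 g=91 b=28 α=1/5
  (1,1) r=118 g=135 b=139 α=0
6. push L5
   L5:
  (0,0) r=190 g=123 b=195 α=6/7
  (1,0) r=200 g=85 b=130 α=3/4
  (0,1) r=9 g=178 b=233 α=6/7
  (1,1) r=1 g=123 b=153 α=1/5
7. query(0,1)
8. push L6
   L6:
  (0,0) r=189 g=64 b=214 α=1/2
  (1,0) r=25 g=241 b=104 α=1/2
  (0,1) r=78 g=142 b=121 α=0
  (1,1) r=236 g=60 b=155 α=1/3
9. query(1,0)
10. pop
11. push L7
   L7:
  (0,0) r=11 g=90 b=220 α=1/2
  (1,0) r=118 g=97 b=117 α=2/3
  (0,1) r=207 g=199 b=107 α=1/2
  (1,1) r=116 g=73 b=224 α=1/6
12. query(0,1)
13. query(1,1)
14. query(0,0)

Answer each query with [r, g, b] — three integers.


at x=1,y=0 over L1,L2:
after L1 α=7/8: [182, 56, 42]
after L2 α=3/4: [833/4, 73/2, 465/4]
→ [208, 36, 116]

query (0,1) [L1,L2,L3,L4,L5] — begin 0,0,0
after L1 α=2/3: [448/3, 126, 8/3]
after L2 α=5/8: [1293/8, 1393/8, 197/2]
after L3 α=3/5: [465/4, 3409/20, 40]
after L4 α=1/5: [667/5, 3864/25, 188/5]
after L5 α=6/7: [937/35, 30564/175, 7178/35]
→ [27, 175, 205]

at x=1,y=0 over L1,L2,L3,L4,L5,L6:
after L1 α=7/8: [182, 56, 42]
after L2 α=3/4: [833/4, 73/2, 465/4]
after L3 α=1: [11, 248, 177]
after L4 α=1/2: [235/2, 315/2, 129]
after L5 α=3/4: [1435/8, 825/8, 519/4]
after L6 α=1/2: [1635/16, 2753/16, 935/8]
→ [102, 172, 117]

(0,1) stack=L1,L2,L3,L4,L5,L7; from [0,0,0]:
+L1 (α=2/3) → [448/3, 126, 8/3]
+L2 (α=5/8) → [1293/8, 1393/8, 197/2]
+L3 (α=3/5) → [465/4, 3409/20, 40]
+L4 (α=1/5) → [667/5, 3864/25, 188/5]
+L5 (α=6/7) → [937/35, 30564/175, 7178/35]
+L7 (α=1/2) → [4091/35, 65389/350, 10923/70]
= [117, 187, 156]

(1,1) stack=L1,L2,L3,L4,L5,L7; from [0,0,0]:
L1 α=1/4: [177/4, 191/4, 11/4]
L2 α=1/2: [1045/8, 831/8, 715/8]
L3 α=0: [1045/8, 831/8, 715/8]
L4 α=0: [1045/8, 831/8, 715/8]
L5 α=1/5: [1047/10, 1077/10, 1021/10]
L7 α=1/6: [1279/12, 1223/12, 1469/12]
→ [107, 102, 122]

at x=0,y=0 over L1,L2,L3,L4,L5,L7:
after L1 α=0: [0, 0, 0]
after L2 α=4/5: [492/5, 184/5, 112/5]
after L3 α=2/3: [2332/15, 694/15, 992/15]
after L4 α=3/8: [1589/12, 1351/24, 1027/12]
after L5 α=6/7: [15269/84, 19063/168, 15067/84]
after L7 α=1/2: [16193/168, 34183/336, 33547/168]
= [96, 102, 200]


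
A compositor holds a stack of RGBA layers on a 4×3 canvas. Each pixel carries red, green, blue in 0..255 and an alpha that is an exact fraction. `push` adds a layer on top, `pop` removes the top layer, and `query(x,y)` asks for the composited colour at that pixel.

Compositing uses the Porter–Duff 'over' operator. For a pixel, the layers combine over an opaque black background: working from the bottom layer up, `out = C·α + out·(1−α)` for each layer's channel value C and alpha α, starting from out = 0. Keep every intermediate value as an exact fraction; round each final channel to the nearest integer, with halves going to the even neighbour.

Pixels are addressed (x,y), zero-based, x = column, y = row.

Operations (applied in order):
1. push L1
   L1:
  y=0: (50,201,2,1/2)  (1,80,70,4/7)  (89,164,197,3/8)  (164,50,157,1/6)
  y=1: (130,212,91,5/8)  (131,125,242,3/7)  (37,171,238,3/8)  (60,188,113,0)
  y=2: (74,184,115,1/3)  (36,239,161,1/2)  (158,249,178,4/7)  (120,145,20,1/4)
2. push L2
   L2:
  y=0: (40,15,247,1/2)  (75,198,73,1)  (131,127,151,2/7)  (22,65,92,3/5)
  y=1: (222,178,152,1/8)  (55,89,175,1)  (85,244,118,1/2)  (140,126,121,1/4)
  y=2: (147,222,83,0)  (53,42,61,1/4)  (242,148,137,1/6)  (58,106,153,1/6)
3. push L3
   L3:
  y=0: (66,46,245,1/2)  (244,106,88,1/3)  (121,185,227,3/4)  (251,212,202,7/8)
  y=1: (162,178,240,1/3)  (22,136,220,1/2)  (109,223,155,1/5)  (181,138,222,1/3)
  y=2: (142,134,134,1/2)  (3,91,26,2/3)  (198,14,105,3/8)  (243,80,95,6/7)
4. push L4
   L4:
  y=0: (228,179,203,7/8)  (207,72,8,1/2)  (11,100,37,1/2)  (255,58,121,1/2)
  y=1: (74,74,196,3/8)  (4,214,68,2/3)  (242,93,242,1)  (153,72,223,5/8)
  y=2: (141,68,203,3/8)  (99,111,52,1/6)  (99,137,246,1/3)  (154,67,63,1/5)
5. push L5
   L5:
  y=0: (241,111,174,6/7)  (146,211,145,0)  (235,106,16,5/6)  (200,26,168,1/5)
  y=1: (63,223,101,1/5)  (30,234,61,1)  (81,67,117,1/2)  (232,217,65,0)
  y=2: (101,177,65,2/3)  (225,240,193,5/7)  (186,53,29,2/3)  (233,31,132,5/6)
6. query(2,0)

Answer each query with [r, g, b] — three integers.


(2,0) stack=L1,L2,L3,L4,L5; from [0,0,0]:
L1 α=3/8: [267/8, 123/2, 591/8]
L2 α=2/7: [3431/56, 1123/14, 5371/56]
L3 α=3/4: [23759/224, 8893/56, 43507/224]
L4 α=1/2: [26223/448, 14493/112, 51795/448]
L5 α=5/6: [552623/2688, 73853/672, 87635/2688]
→ [206, 110, 33]


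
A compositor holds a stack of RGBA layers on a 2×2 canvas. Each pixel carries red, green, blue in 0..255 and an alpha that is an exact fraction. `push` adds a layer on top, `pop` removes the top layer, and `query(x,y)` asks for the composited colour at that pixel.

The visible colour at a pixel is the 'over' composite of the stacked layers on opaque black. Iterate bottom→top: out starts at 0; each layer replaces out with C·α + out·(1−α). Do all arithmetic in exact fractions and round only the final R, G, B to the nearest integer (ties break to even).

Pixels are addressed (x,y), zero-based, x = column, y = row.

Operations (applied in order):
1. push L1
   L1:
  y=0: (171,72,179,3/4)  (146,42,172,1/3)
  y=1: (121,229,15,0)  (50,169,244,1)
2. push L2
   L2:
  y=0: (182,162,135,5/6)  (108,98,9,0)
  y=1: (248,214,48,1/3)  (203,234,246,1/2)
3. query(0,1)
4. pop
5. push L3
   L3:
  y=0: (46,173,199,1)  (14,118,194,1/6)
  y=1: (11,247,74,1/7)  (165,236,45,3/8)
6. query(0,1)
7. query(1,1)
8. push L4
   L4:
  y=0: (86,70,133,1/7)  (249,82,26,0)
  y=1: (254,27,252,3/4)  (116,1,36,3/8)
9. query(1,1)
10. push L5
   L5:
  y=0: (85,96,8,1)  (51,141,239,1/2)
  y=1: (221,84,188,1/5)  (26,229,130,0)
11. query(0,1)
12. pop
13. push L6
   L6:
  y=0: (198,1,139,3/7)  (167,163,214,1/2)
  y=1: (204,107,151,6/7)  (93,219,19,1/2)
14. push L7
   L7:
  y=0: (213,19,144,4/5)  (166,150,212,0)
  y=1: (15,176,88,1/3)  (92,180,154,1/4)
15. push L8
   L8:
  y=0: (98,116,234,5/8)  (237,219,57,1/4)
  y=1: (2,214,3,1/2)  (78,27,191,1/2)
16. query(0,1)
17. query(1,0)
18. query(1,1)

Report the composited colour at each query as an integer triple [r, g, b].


(0,1) stack=L1,L2; from [0,0,0]:
L1 α=0: [0, 0, 0]
L2 α=1/3: [248/3, 214/3, 16]
= [83, 71, 16]

(0,1) stack=L1,L3; from [0,0,0]:
L1 α=0: [0, 0, 0]
L3 α=1/7: [11/7, 247/7, 74/7]
= [2, 35, 11]

at x=1,y=1 over L1,L3:
+L1 (α=1) → [50, 169, 244]
+L3 (α=3/8) → [745/8, 1553/8, 1355/8]
= [93, 194, 169]

at x=1,y=1 over L1,L3,L4:
L1 α=1: [50, 169, 244]
L3 α=3/8: [745/8, 1553/8, 1355/8]
L4 α=3/8: [6509/64, 7789/64, 7639/64]
rounded: [102, 122, 119]

query (0,1) [L1,L3,L4,L5] — begin 0,0,0
L1 α=0: [0, 0, 0]
L3 α=1/7: [11/7, 247/7, 74/7]
L4 α=3/4: [5345/28, 407/14, 2683/14]
L5 α=1/5: [6892/35, 1402/35, 6682/35]
→ [197, 40, 191]

query (0,1) [L1,L3,L4,L6,L7,L8] — begin 0,0,0
after L1 α=0: [0, 0, 0]
after L3 α=1/7: [11/7, 247/7, 74/7]
after L4 α=3/4: [5345/28, 407/14, 2683/14]
after L6 α=6/7: [39617/196, 9395/98, 15367/98]
after L7 α=1/3: [41087/294, 18019/147, 19679/147]
after L8 α=1/2: [41675/588, 49477/294, 10060/147]
= [71, 168, 68]

(1,0) stack=L1,L3,L4,L6,L7,L8; from [0,0,0]:
L1 α=1/3: [146/3, 14, 172/3]
L3 α=1/6: [386/9, 94/3, 721/9]
L4 α=0: [386/9, 94/3, 721/9]
L6 α=1/2: [1889/18, 583/6, 2647/18]
L7 α=0: [1889/18, 583/6, 2647/18]
L8 α=1/4: [3311/24, 1021/8, 2989/24]
rounded: [138, 128, 125]

at x=1,y=1 over L1,L3,L4,L6,L7,L8:
+L1 (α=1) → [50, 169, 244]
+L3 (α=3/8) → [745/8, 1553/8, 1355/8]
+L4 (α=3/8) → [6509/64, 7789/64, 7639/64]
+L6 (α=1/2) → [12461/128, 21805/128, 8855/128]
+L7 (α=1/4) → [49159/512, 88455/512, 46277/512]
+L8 (α=1/2) → [89095/1024, 102279/1024, 144069/1024]
→ [87, 100, 141]


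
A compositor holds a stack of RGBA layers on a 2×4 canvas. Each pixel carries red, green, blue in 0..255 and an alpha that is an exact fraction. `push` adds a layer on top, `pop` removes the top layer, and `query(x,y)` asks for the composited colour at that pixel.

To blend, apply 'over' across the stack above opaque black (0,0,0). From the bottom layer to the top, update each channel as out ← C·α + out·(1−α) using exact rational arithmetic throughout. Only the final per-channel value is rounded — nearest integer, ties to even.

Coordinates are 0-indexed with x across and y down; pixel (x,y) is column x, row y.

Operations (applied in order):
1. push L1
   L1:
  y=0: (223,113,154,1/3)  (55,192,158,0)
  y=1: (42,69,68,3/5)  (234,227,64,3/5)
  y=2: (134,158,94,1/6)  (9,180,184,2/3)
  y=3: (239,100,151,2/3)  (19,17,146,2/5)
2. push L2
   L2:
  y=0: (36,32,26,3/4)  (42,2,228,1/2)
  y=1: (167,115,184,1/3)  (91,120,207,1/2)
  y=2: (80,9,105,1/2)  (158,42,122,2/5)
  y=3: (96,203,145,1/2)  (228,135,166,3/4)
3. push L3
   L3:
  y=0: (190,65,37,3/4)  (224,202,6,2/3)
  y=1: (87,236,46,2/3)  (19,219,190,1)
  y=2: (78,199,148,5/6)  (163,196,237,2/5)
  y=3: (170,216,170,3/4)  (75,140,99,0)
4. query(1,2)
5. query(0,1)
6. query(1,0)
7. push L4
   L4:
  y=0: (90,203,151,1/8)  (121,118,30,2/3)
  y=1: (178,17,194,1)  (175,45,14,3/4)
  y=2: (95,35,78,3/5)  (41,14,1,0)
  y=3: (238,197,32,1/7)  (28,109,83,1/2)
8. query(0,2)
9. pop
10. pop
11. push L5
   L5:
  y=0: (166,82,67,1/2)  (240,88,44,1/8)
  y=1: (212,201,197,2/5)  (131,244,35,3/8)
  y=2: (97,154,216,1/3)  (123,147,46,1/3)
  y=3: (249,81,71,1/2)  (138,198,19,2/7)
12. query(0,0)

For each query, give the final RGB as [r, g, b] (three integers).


query (1,2) [L1,L2,L3] — begin 0,0,0
+L1 (α=2/3) → [6, 120, 368/3]
+L2 (α=2/5) → [334/5, 444/5, 612/5]
+L3 (α=2/5) → [2632/25, 3292/25, 4206/25]
→ [105, 132, 168]

(0,1) stack=L1,L2,L3; from [0,0,0]:
after L1 α=3/5: [126/5, 207/5, 204/5]
after L2 α=1/3: [1087/15, 989/15, 1328/15]
after L3 α=2/3: [3697/45, 8069/45, 2708/45]
rounded: [82, 179, 60]

query (1,0) [L1,L2,L3] — begin 0,0,0
L1 α=0: [0, 0, 0]
L2 α=1/2: [21, 1, 114]
L3 α=2/3: [469/3, 135, 42]
rounded: [156, 135, 42]

at x=0,y=2 over L1,L2,L3,L4:
L1 α=1/6: [67/3, 79/3, 47/3]
L2 α=1/2: [307/6, 53/3, 181/3]
L3 α=5/6: [2647/36, 1519/9, 2401/18]
L4 α=3/5: [7777/90, 3983/45, 4507/45]
rounded: [86, 89, 100]

(0,0) stack=L1,L2,L5; from [0,0,0]:
+L1 (α=1/3) → [223/3, 113/3, 154/3]
+L2 (α=3/4) → [547/12, 401/12, 97/3]
+L5 (α=1/2) → [2539/24, 1385/24, 149/3]
= [106, 58, 50]


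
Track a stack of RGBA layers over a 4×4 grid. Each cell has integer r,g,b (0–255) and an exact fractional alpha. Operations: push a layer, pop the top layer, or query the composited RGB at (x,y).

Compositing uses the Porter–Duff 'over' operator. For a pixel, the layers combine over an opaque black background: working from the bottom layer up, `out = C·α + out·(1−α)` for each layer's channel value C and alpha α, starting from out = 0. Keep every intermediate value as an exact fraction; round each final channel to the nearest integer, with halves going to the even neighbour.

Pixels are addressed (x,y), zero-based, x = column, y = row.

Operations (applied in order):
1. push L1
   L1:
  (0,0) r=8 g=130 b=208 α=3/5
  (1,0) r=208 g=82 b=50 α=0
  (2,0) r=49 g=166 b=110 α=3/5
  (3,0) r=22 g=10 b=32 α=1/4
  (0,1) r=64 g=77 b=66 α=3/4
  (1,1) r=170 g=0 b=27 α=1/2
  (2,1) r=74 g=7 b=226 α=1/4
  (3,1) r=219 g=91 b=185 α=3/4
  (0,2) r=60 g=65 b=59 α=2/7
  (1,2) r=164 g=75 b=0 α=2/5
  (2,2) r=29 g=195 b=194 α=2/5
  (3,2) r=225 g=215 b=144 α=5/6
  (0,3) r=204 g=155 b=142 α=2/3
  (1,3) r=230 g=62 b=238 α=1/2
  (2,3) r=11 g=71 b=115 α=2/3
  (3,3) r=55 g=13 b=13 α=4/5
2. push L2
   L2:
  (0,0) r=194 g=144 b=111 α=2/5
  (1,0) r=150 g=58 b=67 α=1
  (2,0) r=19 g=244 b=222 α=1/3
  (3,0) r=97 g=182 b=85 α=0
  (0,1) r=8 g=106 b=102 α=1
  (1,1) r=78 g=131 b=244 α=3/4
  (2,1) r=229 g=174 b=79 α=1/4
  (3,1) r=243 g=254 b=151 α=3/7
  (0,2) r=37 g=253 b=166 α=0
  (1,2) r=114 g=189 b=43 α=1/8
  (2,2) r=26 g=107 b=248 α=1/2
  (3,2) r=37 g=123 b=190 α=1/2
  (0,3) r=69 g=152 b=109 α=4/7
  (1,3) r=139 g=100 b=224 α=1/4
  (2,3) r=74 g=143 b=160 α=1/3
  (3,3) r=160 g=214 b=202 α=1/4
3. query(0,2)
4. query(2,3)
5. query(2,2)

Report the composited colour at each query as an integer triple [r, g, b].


query (0,2) [L1,L2] — begin 0,0,0
after L1 α=2/7: [120/7, 130/7, 118/7]
after L2 α=0: [120/7, 130/7, 118/7]
= [17, 19, 17]

(2,3) stack=L1,L2; from [0,0,0]:
after L1 α=2/3: [22/3, 142/3, 230/3]
after L2 α=1/3: [266/9, 713/9, 940/9]
= [30, 79, 104]

at x=2,y=2 over L1,L2:
after L1 α=2/5: [58/5, 78, 388/5]
after L2 α=1/2: [94/5, 185/2, 814/5]
= [19, 92, 163]
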